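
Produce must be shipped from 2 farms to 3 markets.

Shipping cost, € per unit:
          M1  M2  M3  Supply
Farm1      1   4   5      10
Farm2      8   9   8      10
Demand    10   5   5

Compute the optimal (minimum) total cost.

95

One minimum-cost allocation:
  Farm1–M1: 10 crates
  Farm2–M2: 5 crates
  Farm2–M3: 5 crates
Total cost = €95.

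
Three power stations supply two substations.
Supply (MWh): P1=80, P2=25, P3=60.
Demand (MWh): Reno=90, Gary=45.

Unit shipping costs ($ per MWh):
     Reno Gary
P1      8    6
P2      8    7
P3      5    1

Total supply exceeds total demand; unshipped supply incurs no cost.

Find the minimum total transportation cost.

720

Optimal allocation:
  P1–Reno: 50 × $8 = $400
  P2–Reno: 25 × $8 = $200
  P3–Reno: 15 × $5 = $75
  P3–Gary: 45 × $1 = $45
Total = 400 + 200 + 75 + 45 = $720.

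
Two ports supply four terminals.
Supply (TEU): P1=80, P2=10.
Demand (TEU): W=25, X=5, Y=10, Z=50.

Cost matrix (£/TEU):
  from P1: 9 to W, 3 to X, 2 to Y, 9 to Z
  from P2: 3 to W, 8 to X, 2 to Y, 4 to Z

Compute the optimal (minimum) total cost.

Optimal allocation:
  P1–W: 15 × £9 = £135
  P1–X: 5 × £3 = £15
  P1–Y: 10 × £2 = £20
  P1–Z: 50 × £9 = £450
  P2–W: 10 × £3 = £30
Total = 135 + 15 + 20 + 450 + 30 = £650.
(Supply check: P1 ships 80; P2 ships 10.)

650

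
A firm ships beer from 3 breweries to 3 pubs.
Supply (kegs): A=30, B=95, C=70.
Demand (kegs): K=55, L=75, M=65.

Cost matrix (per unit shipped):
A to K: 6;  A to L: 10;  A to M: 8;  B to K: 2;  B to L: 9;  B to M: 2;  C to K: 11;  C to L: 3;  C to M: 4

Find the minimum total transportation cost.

Optimal allocation:
  A–K: 25 kegs
  A–L: 5 kegs
  B–K: 30 kegs
  B–M: 65 kegs
  C–L: 70 kegs
Total cost = 600.

600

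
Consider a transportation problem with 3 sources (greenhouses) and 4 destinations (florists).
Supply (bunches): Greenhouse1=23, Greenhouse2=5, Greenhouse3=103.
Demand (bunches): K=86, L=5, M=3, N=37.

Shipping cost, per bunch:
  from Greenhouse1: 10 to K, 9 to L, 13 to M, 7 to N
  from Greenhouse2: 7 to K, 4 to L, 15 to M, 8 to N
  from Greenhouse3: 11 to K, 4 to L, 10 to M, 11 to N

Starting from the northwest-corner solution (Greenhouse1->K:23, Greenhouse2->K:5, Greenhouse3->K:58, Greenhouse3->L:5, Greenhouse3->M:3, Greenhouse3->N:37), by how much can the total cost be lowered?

69

Current plan cost = 23·10 + 5·7 + 58·11 + 5·4 + 3·10 + 37·11 = 1360.
Optimal plan:
  Greenhouse1 to N: 23 bunches
  Greenhouse2 to K: 5 bunches
  Greenhouse3 to K: 81 bunches
  Greenhouse3 to L: 5 bunches
  Greenhouse3 to M: 3 bunches
  Greenhouse3 to N: 14 bunches
Optimal cost = 1291.
Saving = 1360 − 1291 = 69.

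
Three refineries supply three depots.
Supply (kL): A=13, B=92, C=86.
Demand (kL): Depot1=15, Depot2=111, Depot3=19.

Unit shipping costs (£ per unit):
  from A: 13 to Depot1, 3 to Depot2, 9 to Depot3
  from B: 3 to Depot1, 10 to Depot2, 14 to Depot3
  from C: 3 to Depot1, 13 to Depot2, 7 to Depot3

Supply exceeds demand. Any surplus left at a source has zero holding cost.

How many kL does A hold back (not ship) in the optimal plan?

Minimum-cost shipments:
  A->Depot2: 13 × £3 = £39
  B->Depot2: 92 × £10 = £920
  C->Depot1: 15 × £3 = £45
  C->Depot2: 6 × £13 = £78
  C->Depot3: 19 × £7 = £133
Total cost = £1215.
A ships 13 of its 13, leaving 0.

0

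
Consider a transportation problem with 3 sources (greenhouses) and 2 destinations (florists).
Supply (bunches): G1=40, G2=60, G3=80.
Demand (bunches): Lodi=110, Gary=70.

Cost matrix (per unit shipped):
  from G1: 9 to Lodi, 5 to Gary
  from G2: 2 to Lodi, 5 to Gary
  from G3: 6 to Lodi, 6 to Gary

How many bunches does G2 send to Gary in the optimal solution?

Optimal shipments:
  G1 to Gary: 40 × 5 = 200
  G2 to Lodi: 60 × 2 = 120
  G3 to Lodi: 50 × 6 = 300
  G3 to Gary: 30 × 6 = 180
Total cost = 800.
The route G2→Gary is not used.

0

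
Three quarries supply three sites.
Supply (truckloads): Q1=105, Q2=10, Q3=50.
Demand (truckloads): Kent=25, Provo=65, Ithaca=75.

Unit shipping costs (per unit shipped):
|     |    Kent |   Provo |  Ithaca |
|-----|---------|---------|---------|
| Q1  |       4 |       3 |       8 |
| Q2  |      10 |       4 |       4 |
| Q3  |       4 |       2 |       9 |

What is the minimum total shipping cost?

An optimal shipping plan:
  Q1->Kent: 25 × 4 = 100
  Q1->Provo: 15 × 3 = 45
  Q1->Ithaca: 65 × 8 = 520
  Q2->Ithaca: 10 × 4 = 40
  Q3->Provo: 50 × 2 = 100
Total = 100 + 45 + 520 + 40 + 100 = 805.

805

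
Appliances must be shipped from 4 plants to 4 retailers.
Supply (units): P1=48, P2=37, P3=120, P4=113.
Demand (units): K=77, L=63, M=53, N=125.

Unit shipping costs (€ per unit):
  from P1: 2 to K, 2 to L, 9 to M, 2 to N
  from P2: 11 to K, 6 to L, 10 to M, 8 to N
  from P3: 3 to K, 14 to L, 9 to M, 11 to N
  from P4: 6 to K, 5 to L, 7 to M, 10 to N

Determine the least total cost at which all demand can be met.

One minimum-cost allocation:
  P1–N: 48 × €2 = €96
  P2–N: 37 × €8 = €296
  P3–K: 77 × €3 = €231
  P3–M: 3 × €9 = €27
  P3–N: 40 × €11 = €440
  P4–L: 63 × €5 = €315
  P4–M: 50 × €7 = €350
Total = 96 + 296 + 231 + 27 + 440 + 315 + 350 = €1755.
(Supply check: P1 ships 48; P2 ships 37; P3 ships 120; P4 ships 113.)

1755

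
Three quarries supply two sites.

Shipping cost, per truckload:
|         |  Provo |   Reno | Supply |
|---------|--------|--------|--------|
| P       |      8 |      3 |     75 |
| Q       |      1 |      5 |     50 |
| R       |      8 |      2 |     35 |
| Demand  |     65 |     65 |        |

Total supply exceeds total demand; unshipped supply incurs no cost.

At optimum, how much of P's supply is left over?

Minimum-cost shipments:
  P to Provo: 15 truckloads
  P to Reno: 30 truckloads
  Q to Provo: 50 truckloads
  R to Reno: 35 truckloads
Total cost = 330.
P ships 45 of its 75, leaving 30.

30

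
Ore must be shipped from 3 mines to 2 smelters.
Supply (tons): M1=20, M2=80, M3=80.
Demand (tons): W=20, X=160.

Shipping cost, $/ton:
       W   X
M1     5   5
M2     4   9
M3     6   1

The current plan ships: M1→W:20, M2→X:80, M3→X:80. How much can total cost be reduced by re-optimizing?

100

Current plan cost = 20·5 + 80·9 + 80·1 = $900.
Optimal plan:
  M1–X: 20 tons
  M2–W: 20 tons
  M2–X: 60 tons
  M3–X: 80 tons
Optimal cost = $800.
Saving = 900 − 800 = $100.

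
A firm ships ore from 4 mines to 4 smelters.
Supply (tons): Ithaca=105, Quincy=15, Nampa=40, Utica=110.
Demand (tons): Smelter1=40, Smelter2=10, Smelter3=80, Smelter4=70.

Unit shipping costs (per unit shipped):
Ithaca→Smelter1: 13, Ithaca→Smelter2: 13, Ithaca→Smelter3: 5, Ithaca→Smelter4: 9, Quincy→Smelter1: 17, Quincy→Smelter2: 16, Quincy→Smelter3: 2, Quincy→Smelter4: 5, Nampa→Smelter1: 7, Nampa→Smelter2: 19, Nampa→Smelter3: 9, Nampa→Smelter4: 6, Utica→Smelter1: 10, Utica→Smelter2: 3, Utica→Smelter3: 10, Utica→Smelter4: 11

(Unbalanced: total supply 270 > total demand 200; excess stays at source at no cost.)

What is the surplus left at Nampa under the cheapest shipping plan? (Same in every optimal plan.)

Minimum-cost shipments:
  Ithaca–Smelter3: 80 × 5 = 400
  Ithaca–Smelter4: 15 × 9 = 135
  Quincy–Smelter4: 15 × 5 = 75
  Nampa–Smelter4: 40 × 6 = 240
  Utica–Smelter1: 40 × 10 = 400
  Utica–Smelter2: 10 × 3 = 30
Total cost = 1280.
Nampa ships 40 of its 40, leaving 0.

0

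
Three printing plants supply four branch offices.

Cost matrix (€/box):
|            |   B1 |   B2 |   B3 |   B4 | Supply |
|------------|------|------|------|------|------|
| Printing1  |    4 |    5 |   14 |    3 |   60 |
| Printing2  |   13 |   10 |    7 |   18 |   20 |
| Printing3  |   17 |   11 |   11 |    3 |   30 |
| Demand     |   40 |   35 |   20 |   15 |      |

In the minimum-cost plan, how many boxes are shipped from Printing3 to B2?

15

Solving gives:
  Printing1->B1: 40 × €4 = €160
  Printing1->B2: 20 × €5 = €100
  Printing2->B3: 20 × €7 = €140
  Printing3->B2: 15 × €11 = €165
  Printing3->B4: 15 × €3 = €45
Total cost = €610.
So Printing3→B2 carries 15 boxes.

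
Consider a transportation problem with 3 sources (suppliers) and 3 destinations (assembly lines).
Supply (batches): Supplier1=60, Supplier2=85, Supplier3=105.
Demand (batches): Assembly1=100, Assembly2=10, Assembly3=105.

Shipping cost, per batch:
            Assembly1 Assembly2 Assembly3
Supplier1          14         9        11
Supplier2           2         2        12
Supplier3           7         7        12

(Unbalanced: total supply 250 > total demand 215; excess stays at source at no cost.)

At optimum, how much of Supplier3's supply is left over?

35

An optimal plan:
  Supplier1→Assembly3: 60 × 11 = 660
  Supplier2→Assembly1: 75 × 2 = 150
  Supplier2→Assembly2: 10 × 2 = 20
  Supplier3→Assembly1: 25 × 7 = 175
  Supplier3→Assembly3: 45 × 12 = 540
Total cost = 1545.
Supplier3 ships 70 of its 105, leaving 35.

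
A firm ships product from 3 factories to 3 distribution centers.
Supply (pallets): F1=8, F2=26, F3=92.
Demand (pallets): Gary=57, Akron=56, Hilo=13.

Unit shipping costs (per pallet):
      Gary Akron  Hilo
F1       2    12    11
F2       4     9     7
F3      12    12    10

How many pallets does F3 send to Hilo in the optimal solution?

13

Solving gives:
  F1->Gary: 8 × 2 = 16
  F2->Gary: 26 × 4 = 104
  F3->Gary: 23 × 12 = 276
  F3->Akron: 56 × 12 = 672
  F3->Hilo: 13 × 10 = 130
Total cost = 1198.
So F3→Hilo carries 13 pallets.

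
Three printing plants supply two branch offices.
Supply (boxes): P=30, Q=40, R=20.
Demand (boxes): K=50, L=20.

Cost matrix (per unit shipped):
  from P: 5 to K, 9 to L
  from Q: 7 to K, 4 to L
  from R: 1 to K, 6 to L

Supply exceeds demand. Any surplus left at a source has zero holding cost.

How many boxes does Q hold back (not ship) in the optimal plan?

20

An optimal plan:
  P to K: 30 × 5 = 150
  Q to L: 20 × 4 = 80
  R to K: 20 × 1 = 20
Total cost = 250.
Q ships 20 of its 40, leaving 20.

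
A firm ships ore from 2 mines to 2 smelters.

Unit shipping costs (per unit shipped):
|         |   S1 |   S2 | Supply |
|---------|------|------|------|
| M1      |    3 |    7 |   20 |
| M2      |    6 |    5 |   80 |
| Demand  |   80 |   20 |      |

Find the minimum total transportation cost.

A cheapest plan:
  M1 to S1: 20 × 3 = 60
  M2 to S1: 60 × 6 = 360
  M2 to S2: 20 × 5 = 100
Total = 60 + 360 + 100 = 520.

520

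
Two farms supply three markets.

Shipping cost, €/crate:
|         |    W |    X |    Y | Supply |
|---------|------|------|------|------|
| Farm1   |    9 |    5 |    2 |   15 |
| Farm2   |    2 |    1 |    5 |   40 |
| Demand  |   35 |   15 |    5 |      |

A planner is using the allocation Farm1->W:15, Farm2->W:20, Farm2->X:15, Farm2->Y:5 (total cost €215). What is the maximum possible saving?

80

Current plan cost = 15·9 + 20·2 + 15·1 + 5·5 = €215.
Optimal plan:
  Farm1 to X: 10 crates
  Farm1 to Y: 5 crates
  Farm2 to W: 35 crates
  Farm2 to X: 5 crates
Optimal cost = €135.
Saving = 215 − 135 = €80.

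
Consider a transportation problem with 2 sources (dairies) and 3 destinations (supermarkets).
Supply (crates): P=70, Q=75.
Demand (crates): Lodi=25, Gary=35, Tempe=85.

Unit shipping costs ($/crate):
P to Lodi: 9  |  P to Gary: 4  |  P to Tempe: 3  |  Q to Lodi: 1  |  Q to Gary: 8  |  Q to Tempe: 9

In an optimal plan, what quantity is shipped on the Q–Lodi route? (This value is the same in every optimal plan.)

Optimal shipments:
  P→Tempe: 70 × $3 = $210
  Q→Lodi: 25 × $1 = $25
  Q→Gary: 35 × $8 = $280
  Q→Tempe: 15 × $9 = $135
Total cost = $650.
So Q→Lodi carries 25 crates.

25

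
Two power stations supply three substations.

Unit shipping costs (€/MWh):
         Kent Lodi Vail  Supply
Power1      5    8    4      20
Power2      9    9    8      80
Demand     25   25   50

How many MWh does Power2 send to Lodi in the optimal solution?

25

Optimal shipments:
  Power1 to Kent: 20 MWh
  Power2 to Kent: 5 MWh
  Power2 to Lodi: 25 MWh
  Power2 to Vail: 50 MWh
Total cost = €770.
So Power2→Lodi carries 25 MWh.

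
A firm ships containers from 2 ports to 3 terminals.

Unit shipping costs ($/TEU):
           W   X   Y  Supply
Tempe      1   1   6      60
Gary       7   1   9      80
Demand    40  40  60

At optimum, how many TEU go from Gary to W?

0

The minimum-cost plan:
  Tempe–W: 40 × $1 = $40
  Tempe–Y: 20 × $6 = $120
  Gary–X: 40 × $1 = $40
  Gary–Y: 40 × $9 = $360
Total cost = $560.
The route Gary→W is not used.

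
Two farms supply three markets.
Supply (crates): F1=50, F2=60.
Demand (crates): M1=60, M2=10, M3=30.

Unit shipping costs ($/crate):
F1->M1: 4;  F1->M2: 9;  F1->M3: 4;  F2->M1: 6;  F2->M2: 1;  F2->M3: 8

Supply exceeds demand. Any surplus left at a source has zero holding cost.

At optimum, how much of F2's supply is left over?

An optimal plan:
  F1->M1: 20 × $4 = $80
  F1->M3: 30 × $4 = $120
  F2->M1: 40 × $6 = $240
  F2->M2: 10 × $1 = $10
Total cost = $450.
F2 ships 50 of its 60, leaving 10.

10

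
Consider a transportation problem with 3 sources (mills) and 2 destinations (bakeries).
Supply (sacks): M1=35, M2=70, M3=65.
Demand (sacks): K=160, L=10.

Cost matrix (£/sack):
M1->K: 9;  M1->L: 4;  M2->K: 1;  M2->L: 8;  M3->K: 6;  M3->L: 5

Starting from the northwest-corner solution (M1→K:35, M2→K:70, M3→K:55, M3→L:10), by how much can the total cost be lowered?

Current plan cost = 35·9 + 70·1 + 55·6 + 10·5 = £765.
Optimal plan:
  M1 to K: 25 × £9 = £225
  M1 to L: 10 × £4 = £40
  M2 to K: 70 × £1 = £70
  M3 to K: 65 × £6 = £390
Optimal cost = £725.
Saving = 765 − 725 = £40.

40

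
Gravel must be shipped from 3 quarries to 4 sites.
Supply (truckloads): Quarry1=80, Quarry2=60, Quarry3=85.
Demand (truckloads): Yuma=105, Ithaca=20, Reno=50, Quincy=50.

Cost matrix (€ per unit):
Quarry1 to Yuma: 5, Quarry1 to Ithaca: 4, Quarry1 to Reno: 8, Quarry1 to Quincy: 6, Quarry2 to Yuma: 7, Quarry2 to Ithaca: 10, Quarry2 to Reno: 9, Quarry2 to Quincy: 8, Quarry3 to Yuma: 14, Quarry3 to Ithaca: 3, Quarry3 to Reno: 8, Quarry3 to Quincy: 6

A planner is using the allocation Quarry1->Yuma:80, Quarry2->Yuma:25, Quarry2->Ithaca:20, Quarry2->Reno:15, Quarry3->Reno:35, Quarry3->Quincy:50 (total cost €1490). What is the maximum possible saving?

Current plan cost = 80·5 + 25·7 + 20·10 + 15·9 + 35·8 + 50·6 = €1490.
Optimal plan:
  Quarry1 to Yuma: 80 truckloads
  Quarry2 to Yuma: 25 truckloads
  Quarry2 to Reno: 35 truckloads
  Quarry3 to Ithaca: 20 truckloads
  Quarry3 to Reno: 15 truckloads
  Quarry3 to Quincy: 50 truckloads
Optimal cost = €1370.
Saving = 1490 − 1370 = €120.

120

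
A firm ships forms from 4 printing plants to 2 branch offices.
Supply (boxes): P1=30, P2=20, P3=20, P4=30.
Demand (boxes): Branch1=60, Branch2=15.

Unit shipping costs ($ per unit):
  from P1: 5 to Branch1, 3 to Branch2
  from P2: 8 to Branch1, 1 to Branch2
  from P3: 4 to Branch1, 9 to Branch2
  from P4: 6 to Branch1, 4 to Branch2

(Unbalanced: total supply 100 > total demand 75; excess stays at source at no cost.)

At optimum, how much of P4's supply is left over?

An optimal plan:
  P1 to Branch1: 30 × $5 = $150
  P2 to Branch2: 15 × $1 = $15
  P3 to Branch1: 20 × $4 = $80
  P4 to Branch1: 10 × $6 = $60
Total cost = $305.
P4 ships 10 of its 30, leaving 20.

20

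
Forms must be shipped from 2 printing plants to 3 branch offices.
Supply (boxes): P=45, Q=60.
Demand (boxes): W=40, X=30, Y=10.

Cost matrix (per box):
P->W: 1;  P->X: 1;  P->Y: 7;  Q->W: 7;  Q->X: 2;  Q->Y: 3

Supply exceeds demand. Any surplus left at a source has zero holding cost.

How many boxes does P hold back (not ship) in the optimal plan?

Minimum-cost shipments:
  P→W: 40 × 1 = 40
  P→X: 5 × 1 = 5
  Q→X: 25 × 2 = 50
  Q→Y: 10 × 3 = 30
Total cost = 125.
P ships 45 of its 45, leaving 0.

0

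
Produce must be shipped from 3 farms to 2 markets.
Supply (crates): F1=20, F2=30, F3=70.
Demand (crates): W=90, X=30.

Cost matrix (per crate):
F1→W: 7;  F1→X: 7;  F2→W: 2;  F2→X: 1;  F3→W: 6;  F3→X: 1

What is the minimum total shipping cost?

470

A cheapest plan:
  F1→W: 20 crates
  F2→W: 30 crates
  F3→W: 40 crates
  F3→X: 30 crates
Total cost = 470.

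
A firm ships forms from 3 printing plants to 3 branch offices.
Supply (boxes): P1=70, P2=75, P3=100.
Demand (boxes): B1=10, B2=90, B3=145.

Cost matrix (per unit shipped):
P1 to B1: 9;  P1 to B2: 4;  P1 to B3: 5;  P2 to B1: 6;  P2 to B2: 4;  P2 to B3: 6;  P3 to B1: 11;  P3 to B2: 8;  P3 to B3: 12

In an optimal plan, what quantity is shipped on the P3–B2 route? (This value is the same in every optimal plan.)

Optimal shipments:
  P1→B3: 70 boxes
  P2→B3: 75 boxes
  P3→B1: 10 boxes
  P3→B2: 90 boxes
Total cost = 1630.
So P3→B2 carries 90 boxes.

90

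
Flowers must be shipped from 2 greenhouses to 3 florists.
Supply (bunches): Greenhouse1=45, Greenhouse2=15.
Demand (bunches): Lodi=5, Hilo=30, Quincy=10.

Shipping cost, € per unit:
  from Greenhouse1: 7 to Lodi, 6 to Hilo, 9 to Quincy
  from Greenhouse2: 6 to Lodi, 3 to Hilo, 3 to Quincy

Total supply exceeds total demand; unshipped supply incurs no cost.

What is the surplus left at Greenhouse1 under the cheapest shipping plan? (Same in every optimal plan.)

15

Minimum-cost shipments:
  Greenhouse1 to Lodi: 5 × €7 = €35
  Greenhouse1 to Hilo: 25 × €6 = €150
  Greenhouse2 to Hilo: 5 × €3 = €15
  Greenhouse2 to Quincy: 10 × €3 = €30
Total cost = €230.
Greenhouse1 ships 30 of its 45, leaving 15.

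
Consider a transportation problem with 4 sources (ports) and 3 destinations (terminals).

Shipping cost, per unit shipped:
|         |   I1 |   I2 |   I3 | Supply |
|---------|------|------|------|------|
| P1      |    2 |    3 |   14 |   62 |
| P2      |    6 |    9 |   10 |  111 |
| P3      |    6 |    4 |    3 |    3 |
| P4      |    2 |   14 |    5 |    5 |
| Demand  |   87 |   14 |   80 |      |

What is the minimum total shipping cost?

One minimum-cost allocation:
  P1→I1: 48 × 2 = 96
  P1→I2: 14 × 3 = 42
  P2→I1: 39 × 6 = 234
  P2→I3: 72 × 10 = 720
  P3→I3: 3 × 3 = 9
  P4→I3: 5 × 5 = 25
Total = 96 + 42 + 234 + 720 + 9 + 25 = 1126.

1126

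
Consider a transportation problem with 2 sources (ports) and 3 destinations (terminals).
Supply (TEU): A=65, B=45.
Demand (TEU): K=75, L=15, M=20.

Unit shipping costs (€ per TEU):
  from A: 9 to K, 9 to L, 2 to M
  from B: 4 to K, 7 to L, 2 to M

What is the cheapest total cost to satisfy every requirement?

625

A cheapest plan:
  A→K: 30 × €9 = €270
  A→L: 15 × €9 = €135
  A→M: 20 × €2 = €40
  B→K: 45 × €4 = €180
Total = 270 + 135 + 40 + 180 = €625.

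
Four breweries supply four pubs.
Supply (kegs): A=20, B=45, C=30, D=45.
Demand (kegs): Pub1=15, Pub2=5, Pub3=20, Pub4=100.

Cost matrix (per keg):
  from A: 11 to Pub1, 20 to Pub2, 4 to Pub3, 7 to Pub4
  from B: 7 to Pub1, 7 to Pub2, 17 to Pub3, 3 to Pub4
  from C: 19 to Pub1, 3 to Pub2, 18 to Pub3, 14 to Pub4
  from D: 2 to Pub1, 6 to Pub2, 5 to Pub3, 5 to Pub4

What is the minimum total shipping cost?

760

A cheapest plan:
  A to Pub3: 20 kegs
  B to Pub4: 45 kegs
  C to Pub2: 5 kegs
  C to Pub4: 25 kegs
  D to Pub1: 15 kegs
  D to Pub4: 30 kegs
Total cost = 760.
(Supply check: A ships 20; B ships 45; C ships 30; D ships 45.)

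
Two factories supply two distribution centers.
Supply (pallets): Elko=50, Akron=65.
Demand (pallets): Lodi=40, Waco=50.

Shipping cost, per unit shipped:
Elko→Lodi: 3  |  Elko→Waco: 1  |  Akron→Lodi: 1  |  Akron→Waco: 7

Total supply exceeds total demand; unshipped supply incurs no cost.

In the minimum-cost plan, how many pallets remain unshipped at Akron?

25

An optimal plan:
  Elko to Waco: 50 × 1 = 50
  Akron to Lodi: 40 × 1 = 40
Total cost = 90.
Akron ships 40 of its 65, leaving 25.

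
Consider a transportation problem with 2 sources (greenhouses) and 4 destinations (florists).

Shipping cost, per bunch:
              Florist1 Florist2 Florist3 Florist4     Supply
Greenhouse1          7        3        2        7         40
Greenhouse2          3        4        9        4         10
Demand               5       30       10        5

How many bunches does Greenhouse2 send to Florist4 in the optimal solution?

5

Solving gives:
  Greenhouse1–Florist2: 30 bunches
  Greenhouse1–Florist3: 10 bunches
  Greenhouse2–Florist1: 5 bunches
  Greenhouse2–Florist4: 5 bunches
Total cost = 145.
So Greenhouse2→Florist4 carries 5 bunches.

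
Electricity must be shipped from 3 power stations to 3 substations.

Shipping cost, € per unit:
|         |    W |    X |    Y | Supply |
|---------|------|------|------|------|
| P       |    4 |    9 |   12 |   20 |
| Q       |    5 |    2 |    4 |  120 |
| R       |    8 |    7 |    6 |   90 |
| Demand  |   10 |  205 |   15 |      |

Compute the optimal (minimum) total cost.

A cheapest plan:
  P->W: 10 MWh
  P->X: 10 MWh
  Q->X: 120 MWh
  R->X: 75 MWh
  R->Y: 15 MWh
Total cost = €985.
(Supply check: P ships 20; Q ships 120; R ships 90.)

985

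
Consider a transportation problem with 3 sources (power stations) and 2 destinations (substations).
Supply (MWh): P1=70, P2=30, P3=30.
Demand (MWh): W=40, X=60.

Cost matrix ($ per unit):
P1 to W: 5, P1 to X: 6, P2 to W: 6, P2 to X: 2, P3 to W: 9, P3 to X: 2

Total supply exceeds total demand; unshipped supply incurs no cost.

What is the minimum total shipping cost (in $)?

320

A cheapest plan:
  P1 to W: 40 × $5 = $200
  P2 to X: 30 × $2 = $60
  P3 to X: 30 × $2 = $60
Total = 200 + 60 + 60 = $320.
(Supply check: P1 ships 40; P2 ships 30; P3 ships 30.)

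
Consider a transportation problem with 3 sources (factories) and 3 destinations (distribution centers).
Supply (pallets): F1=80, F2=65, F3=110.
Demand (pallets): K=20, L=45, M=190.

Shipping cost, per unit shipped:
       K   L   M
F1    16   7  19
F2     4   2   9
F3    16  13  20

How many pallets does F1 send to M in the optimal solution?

35

The minimum-cost plan:
  F1–L: 45 × 7 = 315
  F1–M: 35 × 19 = 665
  F2–K: 20 × 4 = 80
  F2–M: 45 × 9 = 405
  F3–M: 110 × 20 = 2200
Total cost = 3665.
So F1→M carries 35 pallets.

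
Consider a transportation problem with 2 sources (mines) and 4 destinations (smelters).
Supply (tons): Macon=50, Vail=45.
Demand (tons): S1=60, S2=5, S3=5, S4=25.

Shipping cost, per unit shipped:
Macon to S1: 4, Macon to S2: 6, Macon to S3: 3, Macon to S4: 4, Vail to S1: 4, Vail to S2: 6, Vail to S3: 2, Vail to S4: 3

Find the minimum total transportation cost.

355

An optimal shipping plan:
  Macon to S1: 45 × 4 = 180
  Macon to S2: 5 × 6 = 30
  Vail to S1: 15 × 4 = 60
  Vail to S3: 5 × 2 = 10
  Vail to S4: 25 × 3 = 75
Total = 180 + 30 + 60 + 10 + 75 = 355.
(Supply check: Macon ships 50; Vail ships 45.)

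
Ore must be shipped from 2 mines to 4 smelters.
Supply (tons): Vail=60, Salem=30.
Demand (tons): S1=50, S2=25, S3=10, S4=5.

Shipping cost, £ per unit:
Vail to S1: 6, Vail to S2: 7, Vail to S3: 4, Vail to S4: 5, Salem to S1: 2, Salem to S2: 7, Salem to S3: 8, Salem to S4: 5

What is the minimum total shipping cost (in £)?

420

A cheapest plan:
  Vail to S1: 20 × £6 = £120
  Vail to S2: 25 × £7 = £175
  Vail to S3: 10 × £4 = £40
  Vail to S4: 5 × £5 = £25
  Salem to S1: 30 × £2 = £60
Total = 120 + 175 + 40 + 25 + 60 = £420.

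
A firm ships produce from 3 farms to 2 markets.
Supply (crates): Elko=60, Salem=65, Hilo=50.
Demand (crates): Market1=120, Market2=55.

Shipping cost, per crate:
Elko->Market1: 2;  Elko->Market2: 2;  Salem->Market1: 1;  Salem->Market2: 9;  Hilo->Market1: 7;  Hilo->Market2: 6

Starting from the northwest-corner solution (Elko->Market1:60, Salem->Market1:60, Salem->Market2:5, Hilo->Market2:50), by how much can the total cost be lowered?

Current plan cost = 60·2 + 60·1 + 5·9 + 50·6 = 525.
Optimal plan:
  Elko→Market1: 55 crates
  Elko→Market2: 5 crates
  Salem→Market1: 65 crates
  Hilo→Market2: 50 crates
Optimal cost = 485.
Saving = 525 − 485 = 40.

40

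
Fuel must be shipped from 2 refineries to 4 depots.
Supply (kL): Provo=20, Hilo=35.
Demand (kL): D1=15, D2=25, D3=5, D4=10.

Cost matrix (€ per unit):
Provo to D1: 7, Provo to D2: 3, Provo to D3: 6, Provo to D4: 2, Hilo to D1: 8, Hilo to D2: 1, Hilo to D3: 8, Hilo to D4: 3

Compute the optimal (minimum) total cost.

190

One minimum-cost allocation:
  Provo to D1: 15 × €7 = €105
  Provo to D3: 5 × €6 = €30
  Hilo to D2: 25 × €1 = €25
  Hilo to D4: 10 × €3 = €30
Total = 105 + 30 + 25 + 30 = €190.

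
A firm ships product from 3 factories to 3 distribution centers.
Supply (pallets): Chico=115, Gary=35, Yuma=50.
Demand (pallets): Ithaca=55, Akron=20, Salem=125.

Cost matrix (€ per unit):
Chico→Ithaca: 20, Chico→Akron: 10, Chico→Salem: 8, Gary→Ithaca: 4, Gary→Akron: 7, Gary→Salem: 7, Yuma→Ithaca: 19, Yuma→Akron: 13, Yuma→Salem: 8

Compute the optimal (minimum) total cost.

1720

An optimal shipping plan:
  Chico→Akron: 20 pallets
  Chico→Salem: 95 pallets
  Gary→Ithaca: 35 pallets
  Yuma→Ithaca: 20 pallets
  Yuma→Salem: 30 pallets
Total cost = €1720.
(Supply check: Chico ships 115; Gary ships 35; Yuma ships 50.)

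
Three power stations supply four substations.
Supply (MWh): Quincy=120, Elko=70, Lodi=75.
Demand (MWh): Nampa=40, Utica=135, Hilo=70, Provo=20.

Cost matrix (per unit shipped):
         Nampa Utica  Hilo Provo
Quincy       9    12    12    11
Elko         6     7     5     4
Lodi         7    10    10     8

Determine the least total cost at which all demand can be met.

2380

An optimal shipping plan:
  Quincy->Utica: 120 × 12 = 1440
  Elko->Hilo: 70 × 5 = 350
  Lodi->Nampa: 40 × 7 = 280
  Lodi->Utica: 15 × 10 = 150
  Lodi->Provo: 20 × 8 = 160
Total = 1440 + 350 + 280 + 150 + 160 = 2380.
(Supply check: Quincy ships 120; Elko ships 70; Lodi ships 75.)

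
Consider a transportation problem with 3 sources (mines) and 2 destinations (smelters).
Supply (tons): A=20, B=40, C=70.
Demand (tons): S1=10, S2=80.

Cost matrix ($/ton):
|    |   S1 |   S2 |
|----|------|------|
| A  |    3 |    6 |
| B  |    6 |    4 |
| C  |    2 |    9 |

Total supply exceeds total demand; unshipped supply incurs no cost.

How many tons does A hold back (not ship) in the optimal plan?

0

An optimal plan:
  A to S2: 20 × $6 = $120
  B to S2: 40 × $4 = $160
  C to S1: 10 × $2 = $20
  C to S2: 20 × $9 = $180
Total cost = $480.
A ships 20 of its 20, leaving 0.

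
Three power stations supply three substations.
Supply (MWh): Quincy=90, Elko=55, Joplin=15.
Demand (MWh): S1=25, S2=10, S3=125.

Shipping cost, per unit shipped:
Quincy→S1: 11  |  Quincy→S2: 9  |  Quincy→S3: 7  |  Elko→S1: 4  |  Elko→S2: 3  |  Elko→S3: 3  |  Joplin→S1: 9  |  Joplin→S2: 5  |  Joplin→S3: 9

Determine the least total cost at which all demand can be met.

One minimum-cost allocation:
  Quincy–S3: 90 × 7 = 630
  Elko–S1: 20 × 4 = 80
  Elko–S3: 35 × 3 = 105
  Joplin–S1: 5 × 9 = 45
  Joplin–S2: 10 × 5 = 50
Total = 630 + 80 + 105 + 45 + 50 = 910.

910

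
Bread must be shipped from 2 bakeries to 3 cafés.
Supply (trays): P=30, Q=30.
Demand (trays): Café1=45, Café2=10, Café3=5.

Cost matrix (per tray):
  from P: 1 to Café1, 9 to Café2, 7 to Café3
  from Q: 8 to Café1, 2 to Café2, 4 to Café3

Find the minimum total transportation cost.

190

A cheapest plan:
  P to Café1: 30 × 1 = 30
  Q to Café1: 15 × 8 = 120
  Q to Café2: 10 × 2 = 20
  Q to Café3: 5 × 4 = 20
Total = 30 + 120 + 20 + 20 = 190.
(Supply check: P ships 30; Q ships 30.)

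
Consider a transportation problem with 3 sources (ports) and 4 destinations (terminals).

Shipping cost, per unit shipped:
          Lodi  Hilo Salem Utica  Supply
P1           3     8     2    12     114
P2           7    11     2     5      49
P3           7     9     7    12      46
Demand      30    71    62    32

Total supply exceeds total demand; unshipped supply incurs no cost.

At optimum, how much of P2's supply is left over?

0

Minimum-cost shipments:
  P1→Lodi: 30 × 3 = 90
  P1→Hilo: 39 × 8 = 312
  P1→Salem: 45 × 2 = 90
  P2→Salem: 17 × 2 = 34
  P2→Utica: 32 × 5 = 160
  P3→Hilo: 32 × 9 = 288
Total cost = 974.
P2 ships 49 of its 49, leaving 0.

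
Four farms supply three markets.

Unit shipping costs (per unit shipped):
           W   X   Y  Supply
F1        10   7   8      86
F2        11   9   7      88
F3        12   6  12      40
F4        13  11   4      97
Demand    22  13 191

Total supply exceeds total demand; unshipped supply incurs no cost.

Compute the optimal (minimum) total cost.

One minimum-cost allocation:
  F1->W: 22 × 10 = 220
  F1->Y: 6 × 8 = 48
  F2->Y: 88 × 7 = 616
  F3->X: 13 × 6 = 78
  F4->Y: 97 × 4 = 388
Total = 220 + 48 + 616 + 78 + 388 = 1350.
(Supply check: F1 ships 28; F2 ships 88; F3 ships 13; F4 ships 97.)

1350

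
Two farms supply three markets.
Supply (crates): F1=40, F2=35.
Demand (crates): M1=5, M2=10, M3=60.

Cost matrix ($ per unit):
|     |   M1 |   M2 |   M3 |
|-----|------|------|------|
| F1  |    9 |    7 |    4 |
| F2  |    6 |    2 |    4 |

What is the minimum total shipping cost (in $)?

Optimal allocation:
  F1→M3: 40 crates
  F2→M1: 5 crates
  F2→M2: 10 crates
  F2→M3: 20 crates
Total cost = $290.

290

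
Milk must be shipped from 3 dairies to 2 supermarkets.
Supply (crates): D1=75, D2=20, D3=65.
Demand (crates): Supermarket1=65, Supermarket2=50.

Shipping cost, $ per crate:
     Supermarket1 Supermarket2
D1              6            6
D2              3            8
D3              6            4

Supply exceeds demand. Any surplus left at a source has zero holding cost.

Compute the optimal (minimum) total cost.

A cheapest plan:
  D1→Supermarket1: 30 × $6 = $180
  D2→Supermarket1: 20 × $3 = $60
  D3→Supermarket1: 15 × $6 = $90
  D3→Supermarket2: 50 × $4 = $200
Total = 180 + 60 + 90 + 200 = $530.

530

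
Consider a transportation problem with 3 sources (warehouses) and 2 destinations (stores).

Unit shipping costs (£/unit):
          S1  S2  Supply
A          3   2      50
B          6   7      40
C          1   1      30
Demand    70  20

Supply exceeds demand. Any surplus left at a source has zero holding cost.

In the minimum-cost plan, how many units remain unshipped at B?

30

An optimal plan:
  A–S1: 30 × £3 = £90
  A–S2: 20 × £2 = £40
  B–S1: 10 × £6 = £60
  C–S1: 30 × £1 = £30
Total cost = £220.
B ships 10 of its 40, leaving 30.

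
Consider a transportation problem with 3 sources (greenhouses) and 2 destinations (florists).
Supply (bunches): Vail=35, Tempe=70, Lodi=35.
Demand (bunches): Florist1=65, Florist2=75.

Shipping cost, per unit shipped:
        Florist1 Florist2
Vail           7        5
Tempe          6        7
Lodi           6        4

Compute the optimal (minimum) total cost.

A cheapest plan:
  Vail→Florist2: 35 × 5 = 175
  Tempe→Florist1: 65 × 6 = 390
  Tempe→Florist2: 5 × 7 = 35
  Lodi→Florist2: 35 × 4 = 140
Total = 175 + 390 + 35 + 140 = 740.
(Supply check: Vail ships 35; Tempe ships 70; Lodi ships 35.)

740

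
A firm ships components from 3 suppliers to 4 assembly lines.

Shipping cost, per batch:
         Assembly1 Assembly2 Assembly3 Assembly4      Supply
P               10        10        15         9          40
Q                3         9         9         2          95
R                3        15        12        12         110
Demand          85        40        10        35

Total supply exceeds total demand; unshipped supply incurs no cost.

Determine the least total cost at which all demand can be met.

775

One minimum-cost allocation:
  Q→Assembly1: 10 × 3 = 30
  Q→Assembly2: 40 × 9 = 360
  Q→Assembly3: 10 × 9 = 90
  Q→Assembly4: 35 × 2 = 70
  R→Assembly1: 75 × 3 = 225
Total = 30 + 360 + 90 + 70 + 225 = 775.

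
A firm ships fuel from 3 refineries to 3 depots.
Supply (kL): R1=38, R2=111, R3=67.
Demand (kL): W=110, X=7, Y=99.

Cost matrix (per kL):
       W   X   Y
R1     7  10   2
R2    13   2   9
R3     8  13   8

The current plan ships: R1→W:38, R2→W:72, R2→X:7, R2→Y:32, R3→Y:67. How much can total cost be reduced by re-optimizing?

306

Current plan cost = 38·7 + 72·13 + 7·2 + 32·9 + 67·8 = 2040.
Optimal plan:
  R1–Y: 38 × 2 = 76
  R2–W: 43 × 13 = 559
  R2–X: 7 × 2 = 14
  R2–Y: 61 × 9 = 549
  R3–W: 67 × 8 = 536
Optimal cost = 1734.
Saving = 2040 − 1734 = 306.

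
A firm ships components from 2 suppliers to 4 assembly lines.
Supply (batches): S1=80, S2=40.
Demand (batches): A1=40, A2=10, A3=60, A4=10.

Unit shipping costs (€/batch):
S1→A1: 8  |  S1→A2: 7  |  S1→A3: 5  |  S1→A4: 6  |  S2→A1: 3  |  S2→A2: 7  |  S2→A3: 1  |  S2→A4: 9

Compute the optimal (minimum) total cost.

A cheapest plan:
  S1–A2: 10 × €7 = €70
  S1–A3: 60 × €5 = €300
  S1–A4: 10 × €6 = €60
  S2–A1: 40 × €3 = €120
Total = 70 + 300 + 60 + 120 = €550.
(Supply check: S1 ships 80; S2 ships 40.)

550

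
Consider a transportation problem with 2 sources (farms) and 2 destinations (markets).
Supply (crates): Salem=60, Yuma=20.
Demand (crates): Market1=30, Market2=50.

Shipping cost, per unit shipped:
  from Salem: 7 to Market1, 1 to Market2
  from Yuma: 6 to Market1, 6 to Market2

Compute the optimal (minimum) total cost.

Optimal allocation:
  Salem–Market1: 10 × 7 = 70
  Salem–Market2: 50 × 1 = 50
  Yuma–Market1: 20 × 6 = 120
Total = 70 + 50 + 120 = 240.

240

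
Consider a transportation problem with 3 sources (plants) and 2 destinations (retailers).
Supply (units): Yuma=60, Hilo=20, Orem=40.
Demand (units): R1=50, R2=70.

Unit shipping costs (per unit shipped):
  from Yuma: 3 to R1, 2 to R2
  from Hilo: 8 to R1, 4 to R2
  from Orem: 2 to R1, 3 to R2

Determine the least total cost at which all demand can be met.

290

A cheapest plan:
  Yuma->R1: 10 × 3 = 30
  Yuma->R2: 50 × 2 = 100
  Hilo->R2: 20 × 4 = 80
  Orem->R1: 40 × 2 = 80
Total = 30 + 100 + 80 + 80 = 290.
(Supply check: Yuma ships 60; Hilo ships 20; Orem ships 40.)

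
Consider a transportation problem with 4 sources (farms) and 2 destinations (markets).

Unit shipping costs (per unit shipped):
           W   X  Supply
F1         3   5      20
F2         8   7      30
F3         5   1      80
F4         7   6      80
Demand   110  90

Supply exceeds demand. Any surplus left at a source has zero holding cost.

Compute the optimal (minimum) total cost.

One minimum-cost allocation:
  F1→W: 20 × 3 = 60
  F2→W: 20 × 8 = 160
  F3→X: 80 × 1 = 80
  F4→W: 70 × 7 = 490
  F4→X: 10 × 6 = 60
Total = 60 + 160 + 80 + 490 + 60 = 850.

850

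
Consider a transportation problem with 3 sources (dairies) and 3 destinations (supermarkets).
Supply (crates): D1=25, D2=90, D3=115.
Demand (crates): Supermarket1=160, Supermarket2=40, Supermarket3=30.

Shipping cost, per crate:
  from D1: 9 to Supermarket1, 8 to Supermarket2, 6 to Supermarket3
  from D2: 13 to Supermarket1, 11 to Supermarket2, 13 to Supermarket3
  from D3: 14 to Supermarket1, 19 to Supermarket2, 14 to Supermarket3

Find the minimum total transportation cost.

A cheapest plan:
  D1 to Supermarket3: 25 crates
  D2 to Supermarket1: 45 crates
  D2 to Supermarket2: 40 crates
  D2 to Supermarket3: 5 crates
  D3 to Supermarket1: 115 crates
Total cost = 2850.

2850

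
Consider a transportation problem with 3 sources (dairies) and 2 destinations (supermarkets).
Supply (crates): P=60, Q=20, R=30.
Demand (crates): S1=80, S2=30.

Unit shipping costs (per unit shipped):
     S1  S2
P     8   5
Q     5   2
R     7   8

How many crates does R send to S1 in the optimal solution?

30

Solving gives:
  P→S1: 30 crates
  P→S2: 30 crates
  Q→S1: 20 crates
  R→S1: 30 crates
Total cost = 700.
So R→S1 carries 30 crates.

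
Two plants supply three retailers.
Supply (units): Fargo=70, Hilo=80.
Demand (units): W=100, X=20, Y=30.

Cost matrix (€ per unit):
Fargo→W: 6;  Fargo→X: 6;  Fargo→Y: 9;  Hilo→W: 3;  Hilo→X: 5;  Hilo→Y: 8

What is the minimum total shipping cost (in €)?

750

An optimal shipping plan:
  Fargo->W: 20 × €6 = €120
  Fargo->X: 20 × €6 = €120
  Fargo->Y: 30 × €9 = €270
  Hilo->W: 80 × €3 = €240
Total = 120 + 120 + 270 + 240 = €750.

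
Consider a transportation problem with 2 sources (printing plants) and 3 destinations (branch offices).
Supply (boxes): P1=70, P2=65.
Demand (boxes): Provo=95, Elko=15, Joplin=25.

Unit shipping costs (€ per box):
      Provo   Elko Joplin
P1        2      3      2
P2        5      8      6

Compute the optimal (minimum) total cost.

480

An optimal shipping plan:
  P1–Provo: 30 × €2 = €60
  P1–Elko: 15 × €3 = €45
  P1–Joplin: 25 × €2 = €50
  P2–Provo: 65 × €5 = €325
Total = 60 + 45 + 50 + 325 = €480.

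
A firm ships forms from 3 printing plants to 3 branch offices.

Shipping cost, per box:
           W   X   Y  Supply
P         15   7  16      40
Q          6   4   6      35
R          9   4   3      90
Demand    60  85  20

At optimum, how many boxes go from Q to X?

Solving gives:
  P–X: 40 × 7 = 280
  Q–W: 35 × 6 = 210
  R–W: 25 × 9 = 225
  R–X: 45 × 4 = 180
  R–Y: 20 × 3 = 60
Total cost = 955.
The route Q→X is not used.

0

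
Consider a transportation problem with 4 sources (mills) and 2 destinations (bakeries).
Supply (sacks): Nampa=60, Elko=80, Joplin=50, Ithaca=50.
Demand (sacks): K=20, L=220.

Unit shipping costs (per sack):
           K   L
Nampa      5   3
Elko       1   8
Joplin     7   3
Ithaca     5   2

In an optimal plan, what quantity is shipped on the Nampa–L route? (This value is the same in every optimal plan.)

60

Optimal shipments:
  Nampa to L: 60 × 3 = 180
  Elko to K: 20 × 1 = 20
  Elko to L: 60 × 8 = 480
  Joplin to L: 50 × 3 = 150
  Ithaca to L: 50 × 2 = 100
Total cost = 930.
So Nampa→L carries 60 sacks.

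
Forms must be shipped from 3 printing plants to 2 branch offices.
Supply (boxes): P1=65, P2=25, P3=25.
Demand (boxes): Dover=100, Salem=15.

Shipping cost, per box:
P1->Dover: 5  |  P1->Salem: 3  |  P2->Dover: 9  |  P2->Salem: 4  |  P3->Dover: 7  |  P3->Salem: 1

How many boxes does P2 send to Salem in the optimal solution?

Solving gives:
  P1 to Dover: 65 × 5 = 325
  P2 to Dover: 25 × 9 = 225
  P3 to Dover: 10 × 7 = 70
  P3 to Salem: 15 × 1 = 15
Total cost = 635.
The route P2→Salem is not used.

0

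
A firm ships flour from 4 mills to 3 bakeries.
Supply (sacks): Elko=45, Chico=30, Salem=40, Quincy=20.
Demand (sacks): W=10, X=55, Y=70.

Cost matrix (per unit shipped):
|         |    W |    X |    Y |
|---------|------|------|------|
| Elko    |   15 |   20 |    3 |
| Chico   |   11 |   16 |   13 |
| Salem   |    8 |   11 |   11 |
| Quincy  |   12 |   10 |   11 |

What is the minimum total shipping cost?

1140

Optimal allocation:
  Elko–Y: 45 × 3 = 135
  Chico–W: 5 × 11 = 55
  Chico–Y: 25 × 13 = 325
  Salem–W: 5 × 8 = 40
  Salem–X: 35 × 11 = 385
  Quincy–X: 20 × 10 = 200
Total = 135 + 55 + 325 + 40 + 385 + 200 = 1140.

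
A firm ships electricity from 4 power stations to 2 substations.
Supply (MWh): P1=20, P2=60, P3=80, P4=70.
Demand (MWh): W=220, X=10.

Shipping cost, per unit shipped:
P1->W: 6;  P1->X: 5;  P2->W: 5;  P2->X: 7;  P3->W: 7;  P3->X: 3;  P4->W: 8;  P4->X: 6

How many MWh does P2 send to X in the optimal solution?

0

Optimal shipments:
  P1 to W: 20 × 6 = 120
  P2 to W: 60 × 5 = 300
  P3 to W: 70 × 7 = 490
  P3 to X: 10 × 3 = 30
  P4 to W: 70 × 8 = 560
Total cost = 1500.
The route P2→X is not used.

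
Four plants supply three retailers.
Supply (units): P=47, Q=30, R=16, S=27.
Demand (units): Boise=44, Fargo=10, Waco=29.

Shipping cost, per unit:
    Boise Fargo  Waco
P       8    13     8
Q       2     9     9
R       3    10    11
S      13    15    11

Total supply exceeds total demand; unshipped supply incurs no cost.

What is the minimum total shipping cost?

A cheapest plan:
  P→Fargo: 8 × 13 = 104
  P→Waco: 29 × 8 = 232
  Q→Boise: 30 × 2 = 60
  R→Boise: 14 × 3 = 42
  R→Fargo: 2 × 10 = 20
Total = 104 + 232 + 60 + 42 + 20 = 458.

458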